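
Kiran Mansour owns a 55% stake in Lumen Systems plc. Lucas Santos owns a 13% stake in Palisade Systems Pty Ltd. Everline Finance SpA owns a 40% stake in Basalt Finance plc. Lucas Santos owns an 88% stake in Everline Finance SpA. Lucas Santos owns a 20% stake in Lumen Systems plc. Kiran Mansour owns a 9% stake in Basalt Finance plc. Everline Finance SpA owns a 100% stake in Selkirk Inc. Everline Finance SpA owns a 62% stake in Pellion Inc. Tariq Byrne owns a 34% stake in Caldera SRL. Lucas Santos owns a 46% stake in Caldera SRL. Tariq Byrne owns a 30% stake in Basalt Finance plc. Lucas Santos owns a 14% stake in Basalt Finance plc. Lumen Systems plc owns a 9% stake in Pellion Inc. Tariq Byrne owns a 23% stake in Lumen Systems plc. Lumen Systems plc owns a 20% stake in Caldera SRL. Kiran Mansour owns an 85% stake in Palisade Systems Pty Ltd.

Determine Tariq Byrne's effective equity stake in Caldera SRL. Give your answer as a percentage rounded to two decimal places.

Tariq reaches Caldera along 2 paths.
Direct stake: 34% = 34%.
Via Lumen: 23% × 20% = 4.6%.
Total: 34% + 4.6% = 38.6%.
Rounded: 38.60%.

38.60%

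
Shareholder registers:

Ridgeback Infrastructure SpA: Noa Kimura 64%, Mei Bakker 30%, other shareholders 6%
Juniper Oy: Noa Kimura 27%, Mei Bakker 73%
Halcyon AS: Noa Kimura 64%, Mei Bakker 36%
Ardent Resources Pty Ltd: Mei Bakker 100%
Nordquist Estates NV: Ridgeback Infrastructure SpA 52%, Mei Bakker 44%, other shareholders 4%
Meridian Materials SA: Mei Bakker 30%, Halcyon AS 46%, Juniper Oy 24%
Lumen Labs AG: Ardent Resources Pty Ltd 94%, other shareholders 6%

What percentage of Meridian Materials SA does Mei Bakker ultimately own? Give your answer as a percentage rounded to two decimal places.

Mei reaches Meridian along 3 paths.
Direct stake: 30% = 30%.
Via Halcyon: 36% × 46% = 16.56%.
Via Juniper: 73% × 24% = 17.52%.
Total: 30% + 16.56% + 17.52% = 64.08%.

64.08%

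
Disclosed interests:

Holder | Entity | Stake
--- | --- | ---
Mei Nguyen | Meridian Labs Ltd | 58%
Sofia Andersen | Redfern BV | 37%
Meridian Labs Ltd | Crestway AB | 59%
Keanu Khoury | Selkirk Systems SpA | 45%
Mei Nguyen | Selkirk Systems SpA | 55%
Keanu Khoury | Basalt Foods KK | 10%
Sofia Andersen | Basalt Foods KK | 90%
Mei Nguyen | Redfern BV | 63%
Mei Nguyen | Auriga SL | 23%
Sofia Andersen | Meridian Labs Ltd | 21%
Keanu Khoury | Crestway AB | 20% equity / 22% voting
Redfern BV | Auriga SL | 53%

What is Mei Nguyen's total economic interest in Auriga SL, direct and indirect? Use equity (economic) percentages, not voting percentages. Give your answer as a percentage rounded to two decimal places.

Mei reaches Auriga along 2 paths.
Via Redfern: 63% × 53% = 33.39%.
Direct stake: 23% = 23%.
Total: 33.39% + 23% = 56.39%.

56.39%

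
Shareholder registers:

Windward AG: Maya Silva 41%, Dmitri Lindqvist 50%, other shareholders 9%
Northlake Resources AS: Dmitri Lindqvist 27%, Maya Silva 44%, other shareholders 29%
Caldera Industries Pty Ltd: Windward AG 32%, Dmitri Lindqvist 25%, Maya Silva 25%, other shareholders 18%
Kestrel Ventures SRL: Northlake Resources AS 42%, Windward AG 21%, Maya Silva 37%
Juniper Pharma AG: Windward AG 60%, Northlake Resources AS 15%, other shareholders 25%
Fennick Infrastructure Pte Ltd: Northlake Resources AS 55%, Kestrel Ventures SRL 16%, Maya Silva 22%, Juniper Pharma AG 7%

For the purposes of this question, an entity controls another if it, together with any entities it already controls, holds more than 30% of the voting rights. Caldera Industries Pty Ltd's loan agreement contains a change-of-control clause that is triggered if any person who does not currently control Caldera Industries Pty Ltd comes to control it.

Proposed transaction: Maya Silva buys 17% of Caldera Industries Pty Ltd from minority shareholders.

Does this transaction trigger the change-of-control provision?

The purchase changes only Maya's holdings, so Maya is the only person who could newly come to control Caldera.
Maya holds 41% of Windward, so Maya controls Windward.
Windward and Maya together hold 32% + 25% = 57% of Caldera, so Maya controls Caldera.
So Maya already controls Caldera before the transaction.
After the purchase, Maya's direct stake in Caldera rises to 25% + 17% = 42%.
Maya controlled Caldera already, so this is not a new person acquiring control; every other person's position is unchanged or reduced.
No new person acquires control, so the clause is not triggered.

No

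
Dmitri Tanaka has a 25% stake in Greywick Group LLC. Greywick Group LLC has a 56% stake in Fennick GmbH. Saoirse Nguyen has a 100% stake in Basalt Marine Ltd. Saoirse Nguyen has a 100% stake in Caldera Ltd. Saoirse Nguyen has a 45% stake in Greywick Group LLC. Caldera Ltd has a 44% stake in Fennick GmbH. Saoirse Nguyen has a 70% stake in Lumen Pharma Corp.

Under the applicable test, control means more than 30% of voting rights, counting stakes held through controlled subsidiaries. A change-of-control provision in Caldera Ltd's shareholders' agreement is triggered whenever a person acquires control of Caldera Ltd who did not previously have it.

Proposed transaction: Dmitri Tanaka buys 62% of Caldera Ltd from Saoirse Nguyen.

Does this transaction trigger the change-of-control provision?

Yes

The purchase adds only to Dmitri's holdings (Saoirse's stake shrinks), so Dmitri is the only person who could newly come to control Caldera.
Dmitri's largest direct stake is 25% in Greywick, which does not meet the threshold, so Dmitri controls no company.
Neither Dmitri nor any entity Dmitri controls holds any voting interest in Caldera.
So before the transaction, Dmitri does not control Caldera.
After the purchase, Dmitri holds 62% of Caldera directly, and Saoirse's stake falls to 38%.
Dmitri holds 62% of Caldera, so Dmitri controls Caldera.
Dmitri did not control Caldera before and does after, so the clause is triggered.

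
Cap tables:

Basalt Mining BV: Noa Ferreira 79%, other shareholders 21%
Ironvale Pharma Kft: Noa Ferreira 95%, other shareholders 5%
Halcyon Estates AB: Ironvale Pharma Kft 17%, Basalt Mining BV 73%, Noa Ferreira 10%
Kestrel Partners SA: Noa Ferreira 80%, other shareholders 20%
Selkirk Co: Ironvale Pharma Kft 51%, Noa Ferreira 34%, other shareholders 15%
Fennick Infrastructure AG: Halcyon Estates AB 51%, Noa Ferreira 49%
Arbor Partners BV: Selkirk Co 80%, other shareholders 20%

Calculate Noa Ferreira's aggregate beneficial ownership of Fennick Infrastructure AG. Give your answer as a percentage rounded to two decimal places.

Noa reaches Fennick along 4 paths.
Via Ironvale → Halcyon: 95% × 17% × 51% = 8.2365%.
Via Basalt → Halcyon: 79% × 73% × 51% = 29.4117%.
Via Halcyon: 10% × 51% = 5.1%.
Direct stake: 49% = 49%.
Total: 8.2365% + 29.4117% + 5.1% + 49% = 91.7482%.
Rounded: 91.75%.

91.75%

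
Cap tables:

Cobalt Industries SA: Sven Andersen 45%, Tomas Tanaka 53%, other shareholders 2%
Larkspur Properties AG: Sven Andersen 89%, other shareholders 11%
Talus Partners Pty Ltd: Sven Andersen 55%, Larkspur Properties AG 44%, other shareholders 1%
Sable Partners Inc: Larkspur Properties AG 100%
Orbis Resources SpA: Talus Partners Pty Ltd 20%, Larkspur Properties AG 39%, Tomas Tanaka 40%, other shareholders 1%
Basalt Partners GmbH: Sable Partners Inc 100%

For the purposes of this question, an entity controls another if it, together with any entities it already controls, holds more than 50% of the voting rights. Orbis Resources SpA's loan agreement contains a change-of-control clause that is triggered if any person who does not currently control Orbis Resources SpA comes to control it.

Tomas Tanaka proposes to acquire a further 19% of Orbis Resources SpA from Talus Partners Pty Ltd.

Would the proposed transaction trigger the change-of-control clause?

The purchase adds only to Tomas's holdings (Talus's stake shrinks), so Tomas is the only person who could newly come to control Orbis.
Tomas holds 53% of Cobalt, so Tomas controls Cobalt.
In Orbis, Tomas's side holds only 40%, not > 50%.
So before the transaction, Tomas does not control Orbis.
After the purchase, Tomas's direct stake in Orbis rises to 40% + 19% = 59%, and Talus's stake falls to 1%.
Tomas holds 59% of Orbis, so Tomas controls Orbis.
Tomas did not control Orbis before and does after, so the clause is triggered.

Yes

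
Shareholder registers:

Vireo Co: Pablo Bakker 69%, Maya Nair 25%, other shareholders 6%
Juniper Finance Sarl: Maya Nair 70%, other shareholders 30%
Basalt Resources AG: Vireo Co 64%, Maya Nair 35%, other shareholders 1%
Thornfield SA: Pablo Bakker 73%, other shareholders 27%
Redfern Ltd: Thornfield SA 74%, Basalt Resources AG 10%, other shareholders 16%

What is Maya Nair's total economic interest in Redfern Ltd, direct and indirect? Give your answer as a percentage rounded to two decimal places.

5.10%

Maya reaches Redfern along 2 paths.
Via Vireo → Basalt: 25% × 64% × 10% = 1.6%.
Via Basalt: 35% × 10% = 3.5%.
Total: 1.6% + 3.5% = 5.1%.
Rounded: 5.10%.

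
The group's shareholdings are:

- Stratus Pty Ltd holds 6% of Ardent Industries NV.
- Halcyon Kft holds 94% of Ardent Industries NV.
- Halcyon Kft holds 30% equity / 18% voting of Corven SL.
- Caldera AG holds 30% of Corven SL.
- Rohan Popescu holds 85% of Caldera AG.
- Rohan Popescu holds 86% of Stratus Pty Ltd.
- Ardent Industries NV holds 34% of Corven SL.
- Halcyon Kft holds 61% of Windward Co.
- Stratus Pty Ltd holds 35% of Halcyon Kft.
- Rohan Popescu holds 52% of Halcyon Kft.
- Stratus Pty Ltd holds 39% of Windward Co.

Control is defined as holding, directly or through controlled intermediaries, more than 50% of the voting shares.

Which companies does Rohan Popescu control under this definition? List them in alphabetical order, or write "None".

Rohan holds 86% of Stratus, so Rohan controls Stratus.
Stratus and Rohan together hold 35% + 52% = 87% of Halcyon, so Rohan controls Halcyon.
Stratus and Halcyon together hold 39% + 61% = 100% of Windward, so Rohan controls Windward.
Rohan holds 85% of Caldera, so Rohan controls Caldera.
Stratus and Halcyon together hold 6% + 94% = 100% of Ardent, so Rohan controls Ardent.
Ardent and Caldera and Halcyon together hold 34% + 30% + 18% = 82% of Corven, so Rohan controls Corven.

Ardent Industries NV, Caldera AG, Corven SL, Halcyon Kft, Stratus Pty Ltd, Windward Co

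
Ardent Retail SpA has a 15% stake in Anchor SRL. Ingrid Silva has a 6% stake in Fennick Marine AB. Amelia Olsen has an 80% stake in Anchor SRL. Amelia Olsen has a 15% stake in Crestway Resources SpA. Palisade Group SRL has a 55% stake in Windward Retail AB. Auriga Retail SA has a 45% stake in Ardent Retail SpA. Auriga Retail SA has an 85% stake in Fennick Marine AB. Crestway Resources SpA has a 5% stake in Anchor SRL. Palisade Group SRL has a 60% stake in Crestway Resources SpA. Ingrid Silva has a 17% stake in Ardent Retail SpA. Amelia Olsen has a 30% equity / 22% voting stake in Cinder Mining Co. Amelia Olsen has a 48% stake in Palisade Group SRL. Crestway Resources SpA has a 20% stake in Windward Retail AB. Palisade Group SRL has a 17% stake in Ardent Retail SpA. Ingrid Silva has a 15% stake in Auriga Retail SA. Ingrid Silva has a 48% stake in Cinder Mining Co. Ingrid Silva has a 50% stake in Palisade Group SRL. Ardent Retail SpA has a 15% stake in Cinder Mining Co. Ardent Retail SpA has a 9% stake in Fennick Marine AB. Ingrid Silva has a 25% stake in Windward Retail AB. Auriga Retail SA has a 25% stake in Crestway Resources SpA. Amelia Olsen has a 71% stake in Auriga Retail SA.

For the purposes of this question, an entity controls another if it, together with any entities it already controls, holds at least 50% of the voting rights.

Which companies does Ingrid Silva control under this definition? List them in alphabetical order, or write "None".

Ingrid holds 50% of Palisade, so Ingrid controls Palisade.
Palisade holds 60% of Crestway, so Ingrid controls Crestway.
Crestway and Ingrid and Palisade together hold 20% + 25% + 55% = 100% of Windward, so Ingrid controls Windward.
No other company's threshold is met.

Crestway Resources SpA, Palisade Group SRL, Windward Retail AB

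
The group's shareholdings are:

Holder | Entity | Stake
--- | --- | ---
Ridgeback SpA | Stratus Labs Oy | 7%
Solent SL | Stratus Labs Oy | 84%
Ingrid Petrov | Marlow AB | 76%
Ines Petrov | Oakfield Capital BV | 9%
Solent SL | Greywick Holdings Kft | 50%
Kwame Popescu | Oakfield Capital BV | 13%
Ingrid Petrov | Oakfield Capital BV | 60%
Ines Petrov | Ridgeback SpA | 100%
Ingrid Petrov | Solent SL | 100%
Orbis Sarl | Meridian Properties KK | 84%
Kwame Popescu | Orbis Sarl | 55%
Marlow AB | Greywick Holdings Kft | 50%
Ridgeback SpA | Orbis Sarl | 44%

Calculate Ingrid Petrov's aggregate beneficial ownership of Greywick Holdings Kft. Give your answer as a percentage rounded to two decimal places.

Ingrid reaches Greywick along 2 paths.
Via Solent: 100% × 50% = 50%.
Via Marlow: 76% × 50% = 38%.
Total: 50% + 38% = 88%.
Rounded: 88.00%.

88.00%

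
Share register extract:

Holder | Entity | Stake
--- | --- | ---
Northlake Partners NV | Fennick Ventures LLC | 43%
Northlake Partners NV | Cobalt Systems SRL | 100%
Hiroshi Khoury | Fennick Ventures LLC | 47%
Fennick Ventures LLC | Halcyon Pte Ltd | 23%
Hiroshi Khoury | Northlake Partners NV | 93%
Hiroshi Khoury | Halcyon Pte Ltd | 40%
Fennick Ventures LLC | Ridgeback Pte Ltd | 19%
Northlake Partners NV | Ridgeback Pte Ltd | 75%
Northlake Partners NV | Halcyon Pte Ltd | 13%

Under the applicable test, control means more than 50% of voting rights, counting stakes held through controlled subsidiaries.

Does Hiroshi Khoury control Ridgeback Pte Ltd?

Hiroshi holds 93% of Northlake, so Hiroshi controls Northlake.
Hiroshi and Northlake together hold 47% + 43% = 90% of Fennick, so Hiroshi controls Fennick.
Northlake and Fennick together hold 75% + 19% = 94% of Ridgeback, so Hiroshi controls Ridgeback.

Yes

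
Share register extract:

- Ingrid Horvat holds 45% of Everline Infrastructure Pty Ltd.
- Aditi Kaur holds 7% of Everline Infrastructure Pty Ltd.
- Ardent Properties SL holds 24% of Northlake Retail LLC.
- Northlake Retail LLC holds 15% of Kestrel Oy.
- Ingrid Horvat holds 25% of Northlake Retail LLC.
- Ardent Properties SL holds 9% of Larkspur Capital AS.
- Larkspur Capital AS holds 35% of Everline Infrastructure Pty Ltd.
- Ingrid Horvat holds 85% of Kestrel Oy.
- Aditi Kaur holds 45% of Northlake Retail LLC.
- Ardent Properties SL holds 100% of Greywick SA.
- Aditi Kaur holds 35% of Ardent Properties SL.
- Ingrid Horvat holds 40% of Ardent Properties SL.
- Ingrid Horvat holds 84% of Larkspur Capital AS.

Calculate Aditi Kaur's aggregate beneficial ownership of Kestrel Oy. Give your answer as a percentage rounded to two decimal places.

8.01%

Aditi reaches Kestrel along 2 paths.
Via Ardent → Northlake: 35% × 24% × 15% = 1.26%.
Via Northlake: 45% × 15% = 6.75%.
Total: 1.26% + 6.75% = 8.01%.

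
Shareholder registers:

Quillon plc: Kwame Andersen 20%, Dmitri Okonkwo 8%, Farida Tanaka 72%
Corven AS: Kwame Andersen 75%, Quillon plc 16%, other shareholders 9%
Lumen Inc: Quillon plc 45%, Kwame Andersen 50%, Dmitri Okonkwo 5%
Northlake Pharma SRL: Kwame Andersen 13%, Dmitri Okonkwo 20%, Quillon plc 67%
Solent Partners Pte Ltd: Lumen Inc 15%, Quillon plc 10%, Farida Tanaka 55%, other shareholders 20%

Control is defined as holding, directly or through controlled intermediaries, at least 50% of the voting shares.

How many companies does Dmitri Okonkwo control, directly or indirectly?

Dmitri's largest direct stake is 20% in Northlake, which does not meet the threshold.
Dmitri controls 0 companies.

0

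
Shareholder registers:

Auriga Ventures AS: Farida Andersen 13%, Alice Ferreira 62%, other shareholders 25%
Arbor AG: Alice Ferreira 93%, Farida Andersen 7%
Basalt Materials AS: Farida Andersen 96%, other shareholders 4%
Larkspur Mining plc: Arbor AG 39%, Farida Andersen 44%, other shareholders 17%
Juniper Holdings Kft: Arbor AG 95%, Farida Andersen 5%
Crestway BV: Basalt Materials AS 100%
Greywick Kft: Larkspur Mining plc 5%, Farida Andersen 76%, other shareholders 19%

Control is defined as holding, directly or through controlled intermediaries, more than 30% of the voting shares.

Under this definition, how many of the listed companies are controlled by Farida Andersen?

4

Farida holds 96% of Basalt, so Farida controls Basalt.
Farida holds 44% of Larkspur, so Farida controls Larkspur.
Basalt holds 100% of Crestway, so Farida controls Crestway.
Larkspur and Farida together hold 5% + 76% = 81% of Greywick, so Farida controls Greywick.
No other company's threshold is met.
Farida controls 4 companies.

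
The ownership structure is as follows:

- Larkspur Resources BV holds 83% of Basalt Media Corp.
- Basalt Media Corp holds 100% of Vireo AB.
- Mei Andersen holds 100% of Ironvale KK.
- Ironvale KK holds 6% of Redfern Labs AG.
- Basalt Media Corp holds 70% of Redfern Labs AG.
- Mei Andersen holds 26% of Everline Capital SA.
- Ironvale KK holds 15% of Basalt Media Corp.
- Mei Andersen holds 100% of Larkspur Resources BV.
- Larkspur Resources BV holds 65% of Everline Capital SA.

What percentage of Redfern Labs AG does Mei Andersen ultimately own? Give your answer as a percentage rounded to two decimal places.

Mei reaches Redfern along 3 paths.
Via Ironvale: 100% × 6% = 6%.
Via Ironvale → Basalt: 100% × 15% × 70% = 10.5%.
Via Larkspur → Basalt: 100% × 83% × 70% = 58.1%.
Total: 6% + 10.5% + 58.1% = 74.6%.
Rounded: 74.60%.

74.60%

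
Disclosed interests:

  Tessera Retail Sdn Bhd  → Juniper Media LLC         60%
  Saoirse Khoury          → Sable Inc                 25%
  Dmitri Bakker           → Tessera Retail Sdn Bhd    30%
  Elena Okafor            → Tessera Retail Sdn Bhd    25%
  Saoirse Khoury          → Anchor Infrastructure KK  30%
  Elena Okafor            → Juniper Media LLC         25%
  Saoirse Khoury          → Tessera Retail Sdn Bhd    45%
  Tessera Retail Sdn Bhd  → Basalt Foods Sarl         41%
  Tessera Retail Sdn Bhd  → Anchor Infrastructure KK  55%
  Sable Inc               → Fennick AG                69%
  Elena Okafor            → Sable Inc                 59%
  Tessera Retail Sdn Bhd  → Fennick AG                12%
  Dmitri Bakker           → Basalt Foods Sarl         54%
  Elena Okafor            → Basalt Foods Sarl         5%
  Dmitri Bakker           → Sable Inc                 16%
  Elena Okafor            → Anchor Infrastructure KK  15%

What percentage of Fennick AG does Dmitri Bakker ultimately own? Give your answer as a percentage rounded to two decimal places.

14.64%

Dmitri reaches Fennick along 2 paths.
Via Sable: 16% × 69% = 11.04%.
Via Tessera: 30% × 12% = 3.6%.
Total: 11.04% + 3.6% = 14.64%.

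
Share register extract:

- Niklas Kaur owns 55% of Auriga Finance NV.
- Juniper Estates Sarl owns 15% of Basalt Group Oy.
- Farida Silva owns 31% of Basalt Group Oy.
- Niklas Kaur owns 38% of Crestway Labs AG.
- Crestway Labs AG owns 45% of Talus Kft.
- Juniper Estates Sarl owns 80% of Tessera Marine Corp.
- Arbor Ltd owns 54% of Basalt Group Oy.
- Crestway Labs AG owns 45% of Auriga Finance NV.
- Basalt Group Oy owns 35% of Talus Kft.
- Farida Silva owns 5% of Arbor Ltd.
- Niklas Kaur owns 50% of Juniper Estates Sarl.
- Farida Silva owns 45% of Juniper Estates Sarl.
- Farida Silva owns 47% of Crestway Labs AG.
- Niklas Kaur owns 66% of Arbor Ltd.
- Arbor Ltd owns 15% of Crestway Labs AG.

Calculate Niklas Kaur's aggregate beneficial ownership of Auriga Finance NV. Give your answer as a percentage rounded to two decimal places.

Niklas reaches Auriga along 3 paths.
Direct stake: 55% = 55%.
Via Arbor → Crestway: 66% × 15% × 45% = 4.455%.
Via Crestway: 38% × 45% = 17.1%.
Total: 55% + 4.455% + 17.1% = 76.555%.
Rounded: 76.56%.

76.56%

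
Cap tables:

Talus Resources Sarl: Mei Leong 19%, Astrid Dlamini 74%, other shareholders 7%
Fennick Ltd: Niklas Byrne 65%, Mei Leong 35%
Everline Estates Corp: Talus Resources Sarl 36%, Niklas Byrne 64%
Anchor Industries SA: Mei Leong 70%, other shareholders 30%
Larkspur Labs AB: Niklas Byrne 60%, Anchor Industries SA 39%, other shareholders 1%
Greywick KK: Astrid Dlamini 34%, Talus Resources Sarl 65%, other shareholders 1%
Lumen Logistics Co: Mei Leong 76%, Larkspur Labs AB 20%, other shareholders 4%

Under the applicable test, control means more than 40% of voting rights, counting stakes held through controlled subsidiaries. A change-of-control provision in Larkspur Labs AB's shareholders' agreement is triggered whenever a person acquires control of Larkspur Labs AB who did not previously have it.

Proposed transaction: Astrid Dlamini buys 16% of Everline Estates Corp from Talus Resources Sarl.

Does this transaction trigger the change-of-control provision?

No

The purchase adds only to Astrid's holdings (Talus's stake shrinks), so Astrid is the only person who could newly come to control Larkspur.
Astrid holds 74% of Talus, so Astrid controls Talus.
Astrid and Talus together hold 34% + 65% = 99% of Greywick, so Astrid controls Greywick.
Neither Astrid nor any entity Astrid controls holds any voting interest in Larkspur.
So before the transaction, Astrid does not control Larkspur.
After the purchase, Astrid holds 16% of Everline directly, and Talus's stake falls to 20%.
Astrid's side now holds 20% + 16% = 36% of Everline, not > 40%, so Astrid still does not control Everline.
After the transaction, neither Astrid nor any entity Astrid controls holds a voting interest in Larkspur, so Astrid still does not control it.
No new person acquires control, so the clause is not triggered.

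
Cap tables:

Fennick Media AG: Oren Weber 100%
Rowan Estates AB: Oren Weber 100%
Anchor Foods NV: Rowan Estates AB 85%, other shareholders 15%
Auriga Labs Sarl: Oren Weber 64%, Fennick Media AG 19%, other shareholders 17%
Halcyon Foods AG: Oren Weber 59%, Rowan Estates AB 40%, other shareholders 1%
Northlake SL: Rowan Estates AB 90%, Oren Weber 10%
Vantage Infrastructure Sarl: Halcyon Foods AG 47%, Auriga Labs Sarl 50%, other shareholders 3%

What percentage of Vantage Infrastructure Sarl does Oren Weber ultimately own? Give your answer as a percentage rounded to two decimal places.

88.03%

Oren reaches Vantage along 4 paths.
Via Halcyon: 59% × 47% = 27.73%.
Via Rowan → Halcyon: 100% × 40% × 47% = 18.8%.
Via Auriga: 64% × 50% = 32%.
Via Fennick → Auriga: 100% × 19% × 50% = 9.5%.
Total: 27.73% + 18.8% + 32% + 9.5% = 88.03%.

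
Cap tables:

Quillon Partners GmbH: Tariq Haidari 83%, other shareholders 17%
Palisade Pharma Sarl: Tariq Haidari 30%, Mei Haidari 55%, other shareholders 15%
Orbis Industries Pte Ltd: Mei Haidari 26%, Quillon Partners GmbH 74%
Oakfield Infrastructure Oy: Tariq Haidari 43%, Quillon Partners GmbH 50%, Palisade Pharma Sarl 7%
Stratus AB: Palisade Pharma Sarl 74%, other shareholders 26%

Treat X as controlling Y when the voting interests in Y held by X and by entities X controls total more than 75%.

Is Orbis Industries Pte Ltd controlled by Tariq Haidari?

No

Tariq holds 83% of Quillon, so Tariq controls Quillon.
Tariq and Quillon together hold 43% + 50% = 93% of Oakfield, so Tariq controls Oakfield.
In Orbis, Tariq's side holds only 74%, not > 75%.
So Tariq does not control Orbis.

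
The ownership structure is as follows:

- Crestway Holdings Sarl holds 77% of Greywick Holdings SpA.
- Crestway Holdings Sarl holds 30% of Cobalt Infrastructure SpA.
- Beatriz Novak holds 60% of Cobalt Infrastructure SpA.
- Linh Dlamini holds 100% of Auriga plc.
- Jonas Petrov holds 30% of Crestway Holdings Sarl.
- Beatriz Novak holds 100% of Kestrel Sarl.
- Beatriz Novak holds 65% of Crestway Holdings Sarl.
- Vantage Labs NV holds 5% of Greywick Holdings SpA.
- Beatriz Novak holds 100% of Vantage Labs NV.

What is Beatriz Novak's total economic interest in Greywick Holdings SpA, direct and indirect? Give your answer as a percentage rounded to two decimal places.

55.05%

Beatriz reaches Greywick along 2 paths.
Via Crestway: 65% × 77% = 50.05%.
Via Vantage: 100% × 5% = 5%.
Total: 50.05% + 5% = 55.05%.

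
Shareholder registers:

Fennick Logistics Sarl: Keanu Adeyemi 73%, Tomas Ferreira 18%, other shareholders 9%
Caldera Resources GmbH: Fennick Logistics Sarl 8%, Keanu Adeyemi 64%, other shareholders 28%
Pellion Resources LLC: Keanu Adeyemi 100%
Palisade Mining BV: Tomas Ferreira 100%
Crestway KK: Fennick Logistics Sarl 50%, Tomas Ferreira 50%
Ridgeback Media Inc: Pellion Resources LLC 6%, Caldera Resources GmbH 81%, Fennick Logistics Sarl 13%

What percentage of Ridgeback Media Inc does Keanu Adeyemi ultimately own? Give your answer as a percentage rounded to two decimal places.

72.06%

Keanu reaches Ridgeback along 4 paths.
Via Pellion: 100% × 6% = 6%.
Via Fennick → Caldera: 73% × 8% × 81% = 4.7304%.
Via Caldera: 64% × 81% = 51.84%.
Via Fennick: 73% × 13% = 9.49%.
Total: 6% + 4.7304% + 51.84% + 9.49% = 72.0604%.
Rounded: 72.06%.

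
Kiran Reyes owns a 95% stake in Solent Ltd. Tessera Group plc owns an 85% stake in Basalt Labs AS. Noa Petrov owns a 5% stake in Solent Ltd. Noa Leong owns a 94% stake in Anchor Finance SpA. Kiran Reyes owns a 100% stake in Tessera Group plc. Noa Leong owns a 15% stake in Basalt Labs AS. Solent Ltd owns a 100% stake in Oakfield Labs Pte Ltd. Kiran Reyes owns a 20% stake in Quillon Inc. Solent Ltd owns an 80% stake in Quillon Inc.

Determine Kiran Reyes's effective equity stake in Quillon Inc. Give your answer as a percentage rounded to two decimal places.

Kiran reaches Quillon along 2 paths.
Via Solent: 95% × 80% = 76%.
Direct stake: 20% = 20%.
Total: 76% + 20% = 96%.
Rounded: 96.00%.

96.00%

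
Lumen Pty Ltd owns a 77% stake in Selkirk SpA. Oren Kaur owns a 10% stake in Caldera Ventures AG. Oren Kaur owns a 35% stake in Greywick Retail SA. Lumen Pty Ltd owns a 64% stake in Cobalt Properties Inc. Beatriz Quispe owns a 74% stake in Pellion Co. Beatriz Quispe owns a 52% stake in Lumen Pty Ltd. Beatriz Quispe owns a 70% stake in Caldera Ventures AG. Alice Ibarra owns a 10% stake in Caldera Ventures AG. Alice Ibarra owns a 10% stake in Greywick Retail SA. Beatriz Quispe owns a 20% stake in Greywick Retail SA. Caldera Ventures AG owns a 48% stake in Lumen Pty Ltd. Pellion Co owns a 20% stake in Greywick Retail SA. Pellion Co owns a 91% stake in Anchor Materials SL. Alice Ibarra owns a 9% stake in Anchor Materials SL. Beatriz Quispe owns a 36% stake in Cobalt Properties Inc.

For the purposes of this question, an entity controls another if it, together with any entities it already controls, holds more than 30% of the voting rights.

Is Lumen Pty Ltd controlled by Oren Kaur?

Oren holds 35% of Greywick, so Oren controls Greywick.
Neither Oren nor any entity Oren controls holds any voting interest in Lumen.
So Oren does not control Lumen.

No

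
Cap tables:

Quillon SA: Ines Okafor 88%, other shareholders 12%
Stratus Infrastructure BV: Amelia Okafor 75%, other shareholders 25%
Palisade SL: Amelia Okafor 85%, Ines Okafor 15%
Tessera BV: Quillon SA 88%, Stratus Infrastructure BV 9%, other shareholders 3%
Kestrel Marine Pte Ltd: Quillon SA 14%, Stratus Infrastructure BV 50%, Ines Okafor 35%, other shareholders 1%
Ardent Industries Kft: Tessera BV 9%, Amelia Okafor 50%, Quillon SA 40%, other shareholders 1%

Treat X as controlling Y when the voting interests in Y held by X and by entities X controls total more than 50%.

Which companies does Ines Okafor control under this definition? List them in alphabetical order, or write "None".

Quillon SA, Tessera BV

Ines holds 88% of Quillon, so Ines controls Quillon.
Quillon holds 88% of Tessera, so Ines controls Tessera.
No other company's threshold is met.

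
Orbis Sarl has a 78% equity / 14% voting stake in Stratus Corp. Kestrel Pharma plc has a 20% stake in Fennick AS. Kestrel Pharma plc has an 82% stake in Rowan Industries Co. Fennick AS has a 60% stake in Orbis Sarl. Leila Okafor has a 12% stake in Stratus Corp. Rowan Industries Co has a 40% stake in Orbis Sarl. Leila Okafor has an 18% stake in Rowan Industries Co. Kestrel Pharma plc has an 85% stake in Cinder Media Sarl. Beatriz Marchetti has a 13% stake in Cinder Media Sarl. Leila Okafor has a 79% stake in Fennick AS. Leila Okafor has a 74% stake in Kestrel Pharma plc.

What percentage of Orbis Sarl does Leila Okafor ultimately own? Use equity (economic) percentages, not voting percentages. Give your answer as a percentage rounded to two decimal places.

Leila reaches Orbis along 4 paths.
Via Rowan: 18% × 40% = 7.2%.
Via Kestrel → Rowan: 74% × 82% × 40% = 24.272%.
Via Kestrel → Fennick: 74% × 20% × 60% = 8.88%.
Via Fennick: 79% × 60% = 47.4%.
Total: 7.2% + 24.272% + 8.88% + 47.4% = 87.752%.
Rounded: 87.75%.

87.75%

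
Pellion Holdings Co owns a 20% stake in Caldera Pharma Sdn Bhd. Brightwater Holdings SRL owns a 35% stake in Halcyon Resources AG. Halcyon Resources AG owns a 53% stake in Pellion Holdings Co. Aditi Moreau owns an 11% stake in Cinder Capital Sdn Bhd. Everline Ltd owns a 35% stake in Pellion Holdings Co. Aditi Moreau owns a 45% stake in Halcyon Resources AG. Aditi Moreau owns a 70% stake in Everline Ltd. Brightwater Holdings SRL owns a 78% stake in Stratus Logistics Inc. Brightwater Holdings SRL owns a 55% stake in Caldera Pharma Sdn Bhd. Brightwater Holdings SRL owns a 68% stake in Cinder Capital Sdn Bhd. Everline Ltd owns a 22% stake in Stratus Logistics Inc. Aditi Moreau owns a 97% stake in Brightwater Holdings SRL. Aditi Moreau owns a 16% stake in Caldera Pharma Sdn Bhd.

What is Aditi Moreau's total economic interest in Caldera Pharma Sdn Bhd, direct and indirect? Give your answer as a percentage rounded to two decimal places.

Aditi reaches Caldera along 5 paths.
Via Brightwater: 97% × 55% = 53.35%.
Via Everline → Pellion: 70% × 35% × 20% = 4.9%.
Via Brightwater → Halcyon → Pellion: 97% × 35% × 53% × 20% = 3.5987%.
Via Halcyon → Pellion: 45% × 53% × 20% = 4.77%.
Direct stake: 16% = 16%.
Total: 53.35% + 4.9% + 3.5987% + 4.77% + 16% = 82.6187%.
Rounded: 82.62%.

82.62%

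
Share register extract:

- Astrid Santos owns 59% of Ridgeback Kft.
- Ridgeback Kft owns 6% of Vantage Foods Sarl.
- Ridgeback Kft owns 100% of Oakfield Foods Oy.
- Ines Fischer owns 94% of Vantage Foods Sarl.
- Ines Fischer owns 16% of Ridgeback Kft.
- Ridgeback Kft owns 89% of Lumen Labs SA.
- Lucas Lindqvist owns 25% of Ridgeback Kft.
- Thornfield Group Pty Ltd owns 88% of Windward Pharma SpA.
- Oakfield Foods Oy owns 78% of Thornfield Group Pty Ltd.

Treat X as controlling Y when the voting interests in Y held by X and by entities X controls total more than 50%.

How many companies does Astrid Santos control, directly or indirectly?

Astrid holds 59% of Ridgeback, so Astrid controls Ridgeback.
Ridgeback holds 100% of Oakfield, so Astrid controls Oakfield.
Oakfield holds 78% of Thornfield, so Astrid controls Thornfield.
Thornfield holds 88% of Windward, so Astrid controls Windward.
Ridgeback holds 89% of Lumen, so Astrid controls Lumen.
No other company's threshold is met.
Astrid controls 5 companies.

5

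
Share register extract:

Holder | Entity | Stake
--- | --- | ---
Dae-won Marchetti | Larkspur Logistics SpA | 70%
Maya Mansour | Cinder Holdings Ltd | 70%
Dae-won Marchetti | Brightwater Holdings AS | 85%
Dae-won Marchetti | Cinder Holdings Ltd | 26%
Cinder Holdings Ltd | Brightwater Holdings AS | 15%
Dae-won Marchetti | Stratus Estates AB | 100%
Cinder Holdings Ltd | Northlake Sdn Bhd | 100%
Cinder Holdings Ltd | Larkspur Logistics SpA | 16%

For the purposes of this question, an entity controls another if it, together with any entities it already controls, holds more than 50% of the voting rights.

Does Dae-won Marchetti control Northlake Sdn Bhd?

No

Dae-won holds 100% of Stratus, so Dae-won controls Stratus.
Dae-won holds 70% of Larkspur, so Dae-won controls Larkspur.
Dae-won holds 85% of Brightwater, so Dae-won controls Brightwater.
Neither Dae-won nor any entity Dae-won controls holds any voting interest in Northlake.
So Dae-won does not control Northlake.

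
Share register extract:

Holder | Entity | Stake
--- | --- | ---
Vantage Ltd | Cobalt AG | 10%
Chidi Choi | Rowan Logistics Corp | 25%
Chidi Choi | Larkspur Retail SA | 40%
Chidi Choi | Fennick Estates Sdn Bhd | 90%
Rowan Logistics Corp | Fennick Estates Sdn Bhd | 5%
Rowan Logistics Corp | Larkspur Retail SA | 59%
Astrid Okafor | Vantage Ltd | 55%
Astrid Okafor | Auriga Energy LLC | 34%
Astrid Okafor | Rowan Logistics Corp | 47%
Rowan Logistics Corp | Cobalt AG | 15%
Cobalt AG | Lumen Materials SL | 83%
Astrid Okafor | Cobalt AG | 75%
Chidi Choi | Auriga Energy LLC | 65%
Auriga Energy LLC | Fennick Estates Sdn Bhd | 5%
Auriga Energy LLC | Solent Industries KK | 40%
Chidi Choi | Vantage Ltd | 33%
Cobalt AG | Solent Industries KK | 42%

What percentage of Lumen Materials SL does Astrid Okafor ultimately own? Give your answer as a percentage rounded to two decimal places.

72.67%

Astrid reaches Lumen along 3 paths.
Via Cobalt: 75% × 83% = 62.25%.
Via Vantage → Cobalt: 55% × 10% × 83% = 4.565%.
Via Rowan → Cobalt: 47% × 15% × 83% = 5.8515%.
Total: 62.25% + 4.565% + 5.8515% = 72.6665%.
Rounded: 72.67%.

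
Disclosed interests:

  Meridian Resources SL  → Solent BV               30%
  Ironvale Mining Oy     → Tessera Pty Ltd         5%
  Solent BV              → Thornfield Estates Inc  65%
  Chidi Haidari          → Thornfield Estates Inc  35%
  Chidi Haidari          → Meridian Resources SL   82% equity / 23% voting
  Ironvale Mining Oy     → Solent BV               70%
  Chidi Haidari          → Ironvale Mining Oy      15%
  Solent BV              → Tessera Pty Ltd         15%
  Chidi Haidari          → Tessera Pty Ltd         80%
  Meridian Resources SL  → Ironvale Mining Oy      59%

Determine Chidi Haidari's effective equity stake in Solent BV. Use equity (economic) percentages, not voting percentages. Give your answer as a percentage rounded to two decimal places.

68.97%

Chidi reaches Solent along 3 paths.
Via Meridian: 82% × 30% = 24.6%.
Via Meridian → Ironvale: 82% × 59% × 70% = 33.866%.
Via Ironvale: 15% × 70% = 10.5%.
Total: 24.6% + 33.866% + 10.5% = 68.966%.
Rounded: 68.97%.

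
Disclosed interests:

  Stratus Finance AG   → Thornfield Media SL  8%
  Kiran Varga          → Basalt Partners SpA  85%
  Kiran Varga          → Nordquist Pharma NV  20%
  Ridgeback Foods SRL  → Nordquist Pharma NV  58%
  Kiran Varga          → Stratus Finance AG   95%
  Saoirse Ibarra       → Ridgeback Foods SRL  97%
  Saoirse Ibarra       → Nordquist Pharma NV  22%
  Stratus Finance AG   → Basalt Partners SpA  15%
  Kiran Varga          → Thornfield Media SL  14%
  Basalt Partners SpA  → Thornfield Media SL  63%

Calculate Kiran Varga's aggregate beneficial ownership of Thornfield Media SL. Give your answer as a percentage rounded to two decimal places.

Kiran reaches Thornfield along 4 paths.
Via Stratus → Basalt: 95% × 15% × 63% = 8.9775%.
Via Basalt: 85% × 63% = 53.55%.
Direct stake: 14% = 14%.
Via Stratus: 95% × 8% = 7.6%.
Total: 8.9775% + 53.55% + 14% + 7.6% = 84.1275%.
Rounded: 84.13%.

84.13%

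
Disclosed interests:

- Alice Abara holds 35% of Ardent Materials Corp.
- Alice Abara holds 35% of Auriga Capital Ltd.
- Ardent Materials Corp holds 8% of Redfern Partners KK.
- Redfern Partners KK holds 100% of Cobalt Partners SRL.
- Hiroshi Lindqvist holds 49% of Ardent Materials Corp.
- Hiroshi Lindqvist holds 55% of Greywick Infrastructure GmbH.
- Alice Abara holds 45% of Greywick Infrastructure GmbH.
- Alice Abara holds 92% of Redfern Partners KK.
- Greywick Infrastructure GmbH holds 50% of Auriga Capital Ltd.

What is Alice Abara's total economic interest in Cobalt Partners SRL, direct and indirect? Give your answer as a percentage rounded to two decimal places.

Alice reaches Cobalt along 2 paths.
Via Redfern: 92% × 100% = 92%.
Via Ardent → Redfern: 35% × 8% × 100% = 2.8%.
Total: 92% + 2.8% = 94.8%.
Rounded: 94.80%.

94.80%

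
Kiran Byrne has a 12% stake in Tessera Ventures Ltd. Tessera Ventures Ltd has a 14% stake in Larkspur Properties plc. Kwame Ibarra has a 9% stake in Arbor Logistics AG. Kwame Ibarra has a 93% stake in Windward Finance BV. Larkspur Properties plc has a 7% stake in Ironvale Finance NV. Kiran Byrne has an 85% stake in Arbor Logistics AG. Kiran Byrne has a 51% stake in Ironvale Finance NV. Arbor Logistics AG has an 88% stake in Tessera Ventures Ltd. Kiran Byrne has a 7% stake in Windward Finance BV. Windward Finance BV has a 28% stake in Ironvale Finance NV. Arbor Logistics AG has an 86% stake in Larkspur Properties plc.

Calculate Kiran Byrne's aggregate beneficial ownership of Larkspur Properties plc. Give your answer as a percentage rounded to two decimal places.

Kiran reaches Larkspur along 3 paths.
Via Arbor → Tessera: 85% × 88% × 14% = 10.472%.
Via Tessera: 12% × 14% = 1.68%.
Via Arbor: 85% × 86% = 73.1%.
Total: 10.472% + 1.68% + 73.1% = 85.252%.
Rounded: 85.25%.

85.25%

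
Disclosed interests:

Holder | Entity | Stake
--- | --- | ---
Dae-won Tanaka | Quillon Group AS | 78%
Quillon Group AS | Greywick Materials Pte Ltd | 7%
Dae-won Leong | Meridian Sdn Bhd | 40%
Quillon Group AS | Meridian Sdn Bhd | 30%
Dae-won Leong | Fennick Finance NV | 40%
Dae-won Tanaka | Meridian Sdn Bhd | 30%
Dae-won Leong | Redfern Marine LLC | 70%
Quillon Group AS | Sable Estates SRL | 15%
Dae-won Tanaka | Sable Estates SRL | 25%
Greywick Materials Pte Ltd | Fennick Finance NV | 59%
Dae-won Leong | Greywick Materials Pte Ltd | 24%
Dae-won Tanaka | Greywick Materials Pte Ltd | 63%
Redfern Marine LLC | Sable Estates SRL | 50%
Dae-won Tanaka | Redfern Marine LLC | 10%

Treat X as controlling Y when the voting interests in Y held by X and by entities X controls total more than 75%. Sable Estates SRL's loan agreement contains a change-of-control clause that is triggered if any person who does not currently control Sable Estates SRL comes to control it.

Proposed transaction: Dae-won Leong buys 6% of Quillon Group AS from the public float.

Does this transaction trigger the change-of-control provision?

The purchase changes only Dae-won Leong's holdings, so Dae-won Leong is the only person who could newly come to control Sable.
Dae-won Leong's largest direct stake is 70% in Redfern, which does not meet the threshold, so Dae-won Leong controls no company.
Neither Dae-won Leong nor any entity Dae-won Leong controls holds any voting interest in Sable.
So before the transaction, Dae-won Leong does not control Sable.
After the purchase, Dae-won Leong holds 6% of Quillon directly.
Dae-won Leong's side now holds 6% of Quillon, not > 75%, so Dae-won Leong still does not control Quillon.
After the transaction, neither Dae-won Leong nor any entity Dae-won Leong controls holds a voting interest in Sable, so Dae-won Leong still does not control it.
No new person acquires control, so the clause is not triggered.

No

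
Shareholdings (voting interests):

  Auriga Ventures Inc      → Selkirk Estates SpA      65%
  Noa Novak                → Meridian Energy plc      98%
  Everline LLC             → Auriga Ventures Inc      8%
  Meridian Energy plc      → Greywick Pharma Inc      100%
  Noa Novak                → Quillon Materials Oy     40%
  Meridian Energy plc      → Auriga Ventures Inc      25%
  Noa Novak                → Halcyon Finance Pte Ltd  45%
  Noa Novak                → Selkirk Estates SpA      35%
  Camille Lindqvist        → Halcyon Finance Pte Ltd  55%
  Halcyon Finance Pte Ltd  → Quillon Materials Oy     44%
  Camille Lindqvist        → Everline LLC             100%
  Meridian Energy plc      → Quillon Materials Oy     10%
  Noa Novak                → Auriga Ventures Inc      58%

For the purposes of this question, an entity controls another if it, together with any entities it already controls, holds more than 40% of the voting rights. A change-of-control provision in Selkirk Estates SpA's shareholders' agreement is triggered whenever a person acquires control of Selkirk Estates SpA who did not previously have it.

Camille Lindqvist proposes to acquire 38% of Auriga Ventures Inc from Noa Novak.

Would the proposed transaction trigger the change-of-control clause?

The purchase adds only to Camille's holdings (Noa's stake shrinks), so Camille is the only person who could newly come to control Selkirk.
Camille holds 100% of Everline, so Camille controls Everline.
Camille holds 55% of Halcyon, so Camille controls Halcyon.
Halcyon holds 44% of Quillon, so Camille controls Quillon.
Neither Camille nor any entity Camille controls holds any voting interest in Selkirk.
So before the transaction, Camille does not control Selkirk.
After the purchase, Camille holds 38% of Auriga directly, and Noa's stake falls to 20%.
Everline and Camille together hold 8% + 38% = 46% of Auriga, so Camille controls Auriga.
Auriga holds 65% of Selkirk, so Camille controls Selkirk.
Camille did not control Selkirk before and does after, so the clause is triggered.

Yes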